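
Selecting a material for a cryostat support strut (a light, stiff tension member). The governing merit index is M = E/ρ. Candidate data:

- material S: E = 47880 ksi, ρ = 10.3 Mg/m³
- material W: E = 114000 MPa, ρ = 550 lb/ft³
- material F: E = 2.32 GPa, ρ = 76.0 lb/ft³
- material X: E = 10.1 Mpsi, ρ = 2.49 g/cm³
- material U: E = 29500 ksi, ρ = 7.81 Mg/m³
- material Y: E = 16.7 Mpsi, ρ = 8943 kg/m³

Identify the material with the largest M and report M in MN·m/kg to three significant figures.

Convert each candidate to consistent units, then evaluate M:
  material S: E = 330.1 GPa, ρ = 10300 kg/m³
  material W: E = 114.0 GPa, ρ = 8810 kg/m³
  material F: E = 2.320 GPa, ρ = 1217 kg/m³
  material X: E = 69.64 GPa, ρ = 2490 kg/m³
  material U: E = 203.4 GPa, ρ = 7810 kg/m³
  material Y: E = 115.1 GPa, ρ = 8943 kg/m³
  material S: M = 32.1 MN·m/kg
  material X: M = 28.0 MN·m/kg
  material U: M = 26.0 MN·m/kg
  material W: M = 12.9 MN·m/kg
  material Y: M = 12.9 MN·m/kg
  material F: M = 1.91 MN·m/kg
The maximum is for material S.

material S, M = 32.1 MN·m/kg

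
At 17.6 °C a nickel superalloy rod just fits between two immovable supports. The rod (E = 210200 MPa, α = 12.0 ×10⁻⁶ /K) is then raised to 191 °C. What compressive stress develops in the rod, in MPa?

437 MPa

E = 210200 MPa = 210.2 GPa.
ΔT = 173.4 K. Constrained thermal stress σ = E·α·ΔT = 210.2×10³ MPa × 12.0×10⁻⁶ × 173.4 = 437 MPa (compressive).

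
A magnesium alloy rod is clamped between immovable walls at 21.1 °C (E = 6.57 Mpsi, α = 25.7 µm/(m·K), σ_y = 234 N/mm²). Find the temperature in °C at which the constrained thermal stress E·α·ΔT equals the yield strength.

222 °C

E = 6.57 Mpsi = 45.30 GPa.
σ_y = 234 N/mm² = 234.0 MPa.
E·α·ΔT = 234.0 MPa ⇒ ΔT = 234.0 / (45.30×10³ × 25.7×10⁻⁶) = 201.0 K.
T = 21.1 + 201.0 = 222.1 °C.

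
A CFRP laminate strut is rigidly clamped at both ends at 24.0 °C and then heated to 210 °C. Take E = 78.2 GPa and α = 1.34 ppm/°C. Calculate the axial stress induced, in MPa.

ΔT = 186.0 K. Constrained thermal stress σ = E·α·ΔT = 78.20×10³ MPa × 1.34×10⁻⁶ × 186.0 = 19.5 MPa (compressive).

19.5 MPa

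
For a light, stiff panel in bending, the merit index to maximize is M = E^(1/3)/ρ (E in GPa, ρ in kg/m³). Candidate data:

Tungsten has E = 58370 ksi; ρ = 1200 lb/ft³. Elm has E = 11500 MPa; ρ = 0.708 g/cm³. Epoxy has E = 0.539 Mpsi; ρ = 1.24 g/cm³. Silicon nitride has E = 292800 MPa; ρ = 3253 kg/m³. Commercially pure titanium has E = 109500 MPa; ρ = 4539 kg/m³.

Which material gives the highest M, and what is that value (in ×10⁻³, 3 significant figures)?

elm, M = 3.19×10⁻³

Putting every candidate on a common basis:
  tungsten: E = 402.4 GPa, ρ = 19220 kg/m³
  elm: E = 11.50 GPa, ρ = 708.0 kg/m³
  epoxy: E = 3.716 GPa, ρ = 1240 kg/m³
  silicon nitride: E = 292.8 GPa, ρ = 3253 kg/m³
  commercially pure titanium: E = 109.5 GPa, ρ = 4539 kg/m³
  elm: M = 3.19×10⁻³
  silicon nitride: M = 2.04×10⁻³
  epoxy: M = 1.25×10⁻³
  commercially pure titanium: M = 1.05×10⁻³
  tungsten: M = 0.384×10⁻³
The maximum is for elm.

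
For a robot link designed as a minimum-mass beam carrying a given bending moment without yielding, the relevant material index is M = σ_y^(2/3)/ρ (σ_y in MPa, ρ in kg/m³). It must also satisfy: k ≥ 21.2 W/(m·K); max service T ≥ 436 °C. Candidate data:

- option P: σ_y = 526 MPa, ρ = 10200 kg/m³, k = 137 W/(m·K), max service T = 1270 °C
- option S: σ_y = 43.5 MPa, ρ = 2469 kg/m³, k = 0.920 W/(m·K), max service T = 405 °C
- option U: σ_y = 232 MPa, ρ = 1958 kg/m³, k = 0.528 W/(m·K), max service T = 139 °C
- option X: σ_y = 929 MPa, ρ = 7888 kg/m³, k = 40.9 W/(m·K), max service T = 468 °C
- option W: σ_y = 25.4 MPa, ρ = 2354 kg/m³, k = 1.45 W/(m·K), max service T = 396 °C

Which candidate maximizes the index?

Screen on constraints: k ≥ 21.2 W/(m·K); max service T ≥ 436 °C. Survivors: option P, option X.
Per-candidate index values:
  option X: M = 12.1×10⁻³
  option P: M = 6.39×10⁻³
Highest index: option X.

option X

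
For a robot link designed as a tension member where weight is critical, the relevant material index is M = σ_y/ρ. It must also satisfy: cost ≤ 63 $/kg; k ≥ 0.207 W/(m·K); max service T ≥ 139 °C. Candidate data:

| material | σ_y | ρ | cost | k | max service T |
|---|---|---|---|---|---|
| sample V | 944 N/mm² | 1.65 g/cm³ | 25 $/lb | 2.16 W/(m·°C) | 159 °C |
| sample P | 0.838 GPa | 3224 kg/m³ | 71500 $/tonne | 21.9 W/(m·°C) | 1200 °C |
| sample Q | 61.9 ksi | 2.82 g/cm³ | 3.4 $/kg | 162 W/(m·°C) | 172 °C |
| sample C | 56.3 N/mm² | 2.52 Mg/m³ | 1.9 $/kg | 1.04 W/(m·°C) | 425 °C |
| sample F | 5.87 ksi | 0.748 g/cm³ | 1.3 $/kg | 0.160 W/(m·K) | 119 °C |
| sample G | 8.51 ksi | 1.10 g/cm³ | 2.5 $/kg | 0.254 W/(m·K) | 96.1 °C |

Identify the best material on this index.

sample V

Screen on constraints: cost ≤ 63 $/kg; k ≥ 0.207 W/(m·K); max service T ≥ 139 °C. Survivors: sample V, sample Q, sample C.
Normalizing units and computing the index:
  sample V: σ_y = 944.0 MPa, ρ = 1650 kg/m³
  sample Q: σ_y = 426.8 MPa, ρ = 2820 kg/m³
  sample C: σ_y = 56.30 MPa, ρ = 2520 kg/m³
  sample V: M = 572 kN·m/kg
  sample Q: M = 151 kN·m/kg
  sample C: M = 22.3 kN·m/kg
The maximum is for sample V.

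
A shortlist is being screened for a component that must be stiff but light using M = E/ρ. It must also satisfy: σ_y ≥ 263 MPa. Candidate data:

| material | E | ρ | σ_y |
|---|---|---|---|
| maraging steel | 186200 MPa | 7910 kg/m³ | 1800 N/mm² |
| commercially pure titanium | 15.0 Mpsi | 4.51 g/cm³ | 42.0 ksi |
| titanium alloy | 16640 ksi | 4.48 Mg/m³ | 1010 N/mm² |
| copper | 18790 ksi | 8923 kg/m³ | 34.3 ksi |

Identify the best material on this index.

titanium alloy

Screen on constraints: σ_y ≥ 263 MPa. Survivors: maraging steel, commercially pure titanium, titanium alloy.
Putting every candidate on a common basis:
  maraging steel: E = 186.2 GPa, ρ = 7910 kg/m³
  commercially pure titanium: E = 103.4 GPa, ρ = 4510 kg/m³
  titanium alloy: E = 114.7 GPa, ρ = 4480 kg/m³
  titanium alloy: M = 25.6 MN·m/kg
  maraging steel: M = 23.5 MN·m/kg
  commercially pure titanium: M = 22.9 MN·m/kg
Highest index: titanium alloy.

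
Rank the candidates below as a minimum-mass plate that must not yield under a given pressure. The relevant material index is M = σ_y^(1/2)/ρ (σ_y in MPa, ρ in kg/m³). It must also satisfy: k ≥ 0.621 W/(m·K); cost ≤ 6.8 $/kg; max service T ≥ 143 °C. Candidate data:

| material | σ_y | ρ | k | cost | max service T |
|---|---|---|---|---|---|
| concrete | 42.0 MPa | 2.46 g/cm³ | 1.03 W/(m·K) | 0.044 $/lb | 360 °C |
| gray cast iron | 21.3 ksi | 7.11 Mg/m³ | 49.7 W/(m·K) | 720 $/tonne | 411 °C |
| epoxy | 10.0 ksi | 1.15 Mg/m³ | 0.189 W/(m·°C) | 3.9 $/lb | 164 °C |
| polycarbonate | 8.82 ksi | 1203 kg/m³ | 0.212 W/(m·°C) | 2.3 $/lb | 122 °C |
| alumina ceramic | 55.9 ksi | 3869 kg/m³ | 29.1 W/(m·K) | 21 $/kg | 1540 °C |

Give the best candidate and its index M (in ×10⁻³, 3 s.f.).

concrete, M = 2.63×10⁻³

Screen on constraints: k ≥ 0.621 W/(m·K); cost ≤ 6.8 $/kg; max service T ≥ 143 °C. Survivors: concrete, gray cast iron.
After converting to SI:
  concrete: σ_y = 42.00 MPa, ρ = 2460 kg/m³
  gray cast iron: σ_y = 146.9 MPa, ρ = 7110 kg/m³
  concrete: M = 2.63×10⁻³
  gray cast iron: M = 1.70×10⁻³
The maximum is for concrete.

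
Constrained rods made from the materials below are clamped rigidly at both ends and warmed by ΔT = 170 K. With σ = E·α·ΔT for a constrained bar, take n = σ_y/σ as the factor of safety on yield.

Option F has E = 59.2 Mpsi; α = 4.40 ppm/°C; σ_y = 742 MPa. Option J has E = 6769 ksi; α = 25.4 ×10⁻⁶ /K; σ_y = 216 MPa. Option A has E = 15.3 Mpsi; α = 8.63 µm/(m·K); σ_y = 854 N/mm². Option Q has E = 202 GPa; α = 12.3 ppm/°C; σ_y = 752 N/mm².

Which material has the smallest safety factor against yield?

option J

Converting E to GPa, α to ×10⁻⁶/K, σ_y to MPa, then σ and n for each:
  option F: E = 408.2, α = 4.40, σ_y = 742.0 → σ = 305 MPa, n = 2.43
  option J: E = 46.67, α = 25.4, σ_y = 216.0 → σ = 202 MPa, n = 1.07
  option A: E = 105.5, α = 8.63, σ_y = 854.0 → σ = 155 MPa, n = 5.52
  option Q: E = 202.0, α = 12.3, σ_y = 752.0 → σ = 422 MPa, n = 1.78
Smallest n: option J with n = 1.07.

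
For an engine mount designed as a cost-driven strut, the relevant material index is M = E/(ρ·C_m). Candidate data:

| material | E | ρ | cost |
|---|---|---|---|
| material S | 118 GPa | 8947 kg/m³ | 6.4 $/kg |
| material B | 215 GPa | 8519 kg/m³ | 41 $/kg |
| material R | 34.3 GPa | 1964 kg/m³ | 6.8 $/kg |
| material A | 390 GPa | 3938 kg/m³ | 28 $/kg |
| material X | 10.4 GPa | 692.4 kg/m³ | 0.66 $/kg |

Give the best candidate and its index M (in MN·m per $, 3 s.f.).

material X, M = 22.8 MN·m per $

Per-candidate index values:
  material X: M = 22.8 MN·m per $
  material A: M = 3.54 MN·m per $
  material R: M = 2.57 MN·m per $
  material S: M = 2.06 MN·m per $
  material B: M = 0.616 MN·m per $
Material X has the largest M.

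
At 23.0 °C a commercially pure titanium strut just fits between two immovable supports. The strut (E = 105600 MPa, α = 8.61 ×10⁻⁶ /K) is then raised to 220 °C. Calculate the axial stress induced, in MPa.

179 MPa

E = 105600 MPa = 105.6 GPa.
ΔT = 197.0 K. Constrained thermal stress σ = E·α·ΔT = 105.6×10³ MPa × 8.61×10⁻⁶ × 197.0 = 179 MPa (compressive).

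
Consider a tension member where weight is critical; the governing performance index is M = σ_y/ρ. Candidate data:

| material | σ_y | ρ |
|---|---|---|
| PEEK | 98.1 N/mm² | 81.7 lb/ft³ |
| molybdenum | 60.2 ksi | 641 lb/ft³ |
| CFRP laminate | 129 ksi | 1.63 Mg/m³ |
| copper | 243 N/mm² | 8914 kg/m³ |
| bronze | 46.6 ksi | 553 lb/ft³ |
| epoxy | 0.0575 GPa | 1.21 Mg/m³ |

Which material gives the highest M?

Normalizing units and computing the index:
  PEEK: σ_y = 98.10 MPa, ρ = 1309 kg/m³
  molybdenum: σ_y = 415.1 MPa, ρ = 10270 kg/m³
  CFRP laminate: σ_y = 889.4 MPa, ρ = 1630 kg/m³
  copper: σ_y = 243.0 MPa, ρ = 8914 kg/m³
  bronze: σ_y = 321.3 MPa, ρ = 8858 kg/m³
  epoxy: σ_y = 57.50 MPa, ρ = 1210 kg/m³
  CFRP laminate: M = 546 kN·m/kg
  PEEK: M = 75.0 kN·m/kg
  epoxy: M = 47.5 kN·m/kg
  molybdenum: M = 40.4 kN·m/kg
  bronze: M = 36.3 kN·m/kg
  copper: M = 27.3 kN·m/kg
CFRP laminate ranks first.

CFRP laminate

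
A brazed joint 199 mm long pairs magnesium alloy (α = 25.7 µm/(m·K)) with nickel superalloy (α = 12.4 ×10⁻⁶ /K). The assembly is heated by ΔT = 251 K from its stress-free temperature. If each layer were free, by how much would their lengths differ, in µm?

664 µm

Δα = |25.7 − 12.4|×10⁻⁶/K = 13.3×10⁻⁶/K.
ΔL_mismatch = Δα·L·ΔT = 13.3×10⁻⁶ × 199.0 mm × 251.0 K = 664 µm.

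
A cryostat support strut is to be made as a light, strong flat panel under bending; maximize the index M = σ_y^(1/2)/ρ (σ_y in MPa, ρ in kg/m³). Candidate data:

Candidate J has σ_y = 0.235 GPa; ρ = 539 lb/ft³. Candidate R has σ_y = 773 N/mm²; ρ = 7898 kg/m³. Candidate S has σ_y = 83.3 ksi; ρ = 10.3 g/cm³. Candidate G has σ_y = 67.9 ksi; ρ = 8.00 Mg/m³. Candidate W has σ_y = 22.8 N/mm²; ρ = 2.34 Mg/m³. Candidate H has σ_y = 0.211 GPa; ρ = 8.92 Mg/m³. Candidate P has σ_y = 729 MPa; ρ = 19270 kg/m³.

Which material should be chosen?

After converting to SI:
  candidate J: σ_y = 235.0 MPa, ρ = 8634 kg/m³
  candidate R: σ_y = 773.0 MPa, ρ = 7898 kg/m³
  candidate S: σ_y = 574.3 MPa, ρ = 10300 kg/m³
  candidate G: σ_y = 468.2 MPa, ρ = 8000 kg/m³
  candidate W: σ_y = 22.80 MPa, ρ = 2340 kg/m³
  candidate H: σ_y = 211.0 MPa, ρ = 8920 kg/m³
  candidate P: σ_y = 729.0 MPa, ρ = 19270 kg/m³
  candidate R: M = 3.52×10⁻³
  candidate G: M = 2.70×10⁻³
  candidate S: M = 2.33×10⁻³
  candidate W: M = 2.04×10⁻³
  candidate J: M = 1.78×10⁻³
  candidate H: M = 1.63×10⁻³
  candidate P: M = 1.40×10⁻³
The maximum is for candidate R.

candidate R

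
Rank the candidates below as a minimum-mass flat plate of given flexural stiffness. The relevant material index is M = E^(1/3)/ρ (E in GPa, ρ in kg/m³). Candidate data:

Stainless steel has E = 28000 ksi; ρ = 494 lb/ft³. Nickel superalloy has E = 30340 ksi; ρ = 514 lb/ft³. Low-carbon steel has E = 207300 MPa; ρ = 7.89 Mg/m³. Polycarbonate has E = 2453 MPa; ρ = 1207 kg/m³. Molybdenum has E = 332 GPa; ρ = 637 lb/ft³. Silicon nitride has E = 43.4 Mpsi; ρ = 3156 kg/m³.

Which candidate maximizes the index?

After converting to SI:
  stainless steel: E = 193.1 GPa, ρ = 7913 kg/m³
  nickel superalloy: E = 209.2 GPa, ρ = 8233 kg/m³
  low-carbon steel: E = 207.3 GPa, ρ = 7890 kg/m³
  polycarbonate: E = 2.453 GPa, ρ = 1207 kg/m³
  molybdenum: E = 332.0 GPa, ρ = 10200 kg/m³
  silicon nitride: E = 299.2 GPa, ρ = 3156 kg/m³
  silicon nitride: M = 2.12×10⁻³
  polycarbonate: M = 1.12×10⁻³
  low-carbon steel: M = 0.750×10⁻³
  stainless steel: M = 0.730×10⁻³
  nickel superalloy: M = 0.721×10⁻³
  molybdenum: M = 0.679×10⁻³
Silicon nitride ranks first.

silicon nitride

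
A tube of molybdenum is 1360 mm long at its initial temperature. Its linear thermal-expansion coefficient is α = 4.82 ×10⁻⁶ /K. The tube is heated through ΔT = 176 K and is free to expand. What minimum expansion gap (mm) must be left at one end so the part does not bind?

ΔL = α·L₀·ΔT = 4.82×10⁻⁶ × 1360 mm × 176.0 K = 1.15 mm.

1.15 mm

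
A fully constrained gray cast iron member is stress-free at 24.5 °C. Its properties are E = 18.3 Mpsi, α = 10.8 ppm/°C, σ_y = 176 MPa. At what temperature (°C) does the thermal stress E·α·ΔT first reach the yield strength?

E = 18.3 Mpsi = 126.2 GPa.
E·α·ΔT = 176.0 MPa ⇒ ΔT = 176.0 / (126.2×10³ × 10.8×10⁻⁶) = 129.2 K.
T = 24.5 + 129.2 = 153.7 °C.

154 °C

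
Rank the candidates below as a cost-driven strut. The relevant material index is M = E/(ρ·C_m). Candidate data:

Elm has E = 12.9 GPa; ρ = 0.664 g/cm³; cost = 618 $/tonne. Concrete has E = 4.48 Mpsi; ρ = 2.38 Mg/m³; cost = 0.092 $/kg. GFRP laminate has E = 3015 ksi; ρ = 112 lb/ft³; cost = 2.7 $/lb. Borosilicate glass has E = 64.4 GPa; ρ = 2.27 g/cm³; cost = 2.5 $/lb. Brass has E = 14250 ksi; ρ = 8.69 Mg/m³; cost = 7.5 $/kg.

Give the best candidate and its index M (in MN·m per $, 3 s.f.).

Normalizing units and computing the index:
  elm: E = 12.90 GPa, ρ = 664.0 kg/m³, cost = 0.6180 $/kg
  concrete: E = 30.89 GPa, ρ = 2380 kg/m³, cost = 0.09200 $/kg
  GFRP laminate: E = 20.79 GPa, ρ = 1794 kg/m³, cost = 5.952 $/kg
  borosilicate glass: E = 64.40 GPa, ρ = 2270 kg/m³, cost = 5.511 $/kg
  brass: E = 98.25 GPa, ρ = 8690 kg/m³, cost = 7.500 $/kg
  concrete: M = 141 MN·m per $
  elm: M = 31.4 MN·m per $
  borosilicate glass: M = 5.15 MN·m per $
  GFRP laminate: M = 1.95 MN·m per $
  brass: M = 1.51 MN·m per $
Concrete ranks first.

concrete, M = 141 MN·m per $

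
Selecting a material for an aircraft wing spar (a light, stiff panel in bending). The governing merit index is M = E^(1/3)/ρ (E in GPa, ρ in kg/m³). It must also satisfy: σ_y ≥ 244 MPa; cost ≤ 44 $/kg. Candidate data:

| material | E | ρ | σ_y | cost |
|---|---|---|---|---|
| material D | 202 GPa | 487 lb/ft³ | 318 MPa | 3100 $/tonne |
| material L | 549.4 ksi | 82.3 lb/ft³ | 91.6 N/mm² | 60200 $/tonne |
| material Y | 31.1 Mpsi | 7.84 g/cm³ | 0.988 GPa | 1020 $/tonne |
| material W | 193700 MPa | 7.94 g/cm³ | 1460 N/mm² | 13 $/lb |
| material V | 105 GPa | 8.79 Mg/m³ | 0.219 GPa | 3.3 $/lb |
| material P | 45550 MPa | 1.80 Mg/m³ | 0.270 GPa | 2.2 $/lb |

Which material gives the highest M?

Screen on constraints: σ_y ≥ 244 MPa; cost ≤ 44 $/kg. Survivors: material D, material Y, material W, material P.
Putting every candidate on a common basis:
  material D: E = 202.0 GPa, ρ = 7801 kg/m³
  material Y: E = 214.4 GPa, ρ = 7840 kg/m³
  material W: E = 193.7 GPa, ρ = 7940 kg/m³
  material P: E = 45.55 GPa, ρ = 1800 kg/m³
  material P: M = 1.98×10⁻³
  material Y: M = 0.763×10⁻³
  material D: M = 0.752×10⁻³
  material W: M = 0.729×10⁻³
Material P ranks first.

material P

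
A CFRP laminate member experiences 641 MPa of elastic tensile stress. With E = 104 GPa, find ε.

6.16×10⁻³

ε = σ/E = 641 / 104000 = 6.16×10⁻³.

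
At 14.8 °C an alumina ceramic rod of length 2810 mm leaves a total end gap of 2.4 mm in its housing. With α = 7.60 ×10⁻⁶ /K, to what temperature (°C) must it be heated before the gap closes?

127 °C

α·L₀·ΔT = 2.4 mm ⇒ ΔT = 2.4 / (7.60×10⁻⁶ × 2810.0) = 112.4 K.
T = 14.8 + 112.4 = 127.2 °C.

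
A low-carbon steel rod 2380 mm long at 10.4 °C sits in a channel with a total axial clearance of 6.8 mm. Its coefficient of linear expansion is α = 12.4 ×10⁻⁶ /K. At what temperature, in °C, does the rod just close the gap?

α·L₀·ΔT = 6.8 mm ⇒ ΔT = 6.8 / (12.4×10⁻⁶ × 2380.0) = 230.4 K.
T = 10.4 + 230.4 = 240.8 °C.

241 °C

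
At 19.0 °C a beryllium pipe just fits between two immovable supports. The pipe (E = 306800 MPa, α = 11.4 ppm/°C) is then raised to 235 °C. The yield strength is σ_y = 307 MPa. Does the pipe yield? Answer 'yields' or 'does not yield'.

E = 306800 MPa = 306.8 GPa.
ΔT = 216.0 K. Constrained thermal stress σ = E·α·ΔT = 306.8×10³ MPa × 11.4×10⁻⁶ × 216.0 = 755 MPa (compressive).
Compare to σ_y = 307 MPa: σ ≥ σ_y, so it yields.

yields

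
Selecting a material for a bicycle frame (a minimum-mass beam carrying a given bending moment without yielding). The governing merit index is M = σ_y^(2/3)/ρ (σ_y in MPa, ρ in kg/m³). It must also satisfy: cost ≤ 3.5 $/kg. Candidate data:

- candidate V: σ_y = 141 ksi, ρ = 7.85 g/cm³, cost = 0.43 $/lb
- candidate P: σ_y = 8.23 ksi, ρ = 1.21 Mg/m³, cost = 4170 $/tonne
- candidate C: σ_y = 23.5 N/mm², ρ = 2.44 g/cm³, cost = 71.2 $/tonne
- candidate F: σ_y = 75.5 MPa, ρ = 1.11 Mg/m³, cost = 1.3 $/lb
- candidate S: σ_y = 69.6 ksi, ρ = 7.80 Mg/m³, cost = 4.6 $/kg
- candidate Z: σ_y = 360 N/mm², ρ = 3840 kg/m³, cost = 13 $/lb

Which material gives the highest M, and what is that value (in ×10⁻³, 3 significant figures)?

Screen on constraints: cost ≤ 3.5 $/kg. Survivors: candidate V, candidate C, candidate F.
Putting every candidate on a common basis:
  candidate V: σ_y = 972.2 MPa, ρ = 7850 kg/m³
  candidate C: σ_y = 23.50 MPa, ρ = 2440 kg/m³
  candidate F: σ_y = 75.50 MPa, ρ = 1110 kg/m³
  candidate F: M = 16.1×10⁻³
  candidate V: M = 12.5×10⁻³
  candidate C: M = 3.36×10⁻³
The maximum is for candidate F.

candidate F, M = 16.1×10⁻³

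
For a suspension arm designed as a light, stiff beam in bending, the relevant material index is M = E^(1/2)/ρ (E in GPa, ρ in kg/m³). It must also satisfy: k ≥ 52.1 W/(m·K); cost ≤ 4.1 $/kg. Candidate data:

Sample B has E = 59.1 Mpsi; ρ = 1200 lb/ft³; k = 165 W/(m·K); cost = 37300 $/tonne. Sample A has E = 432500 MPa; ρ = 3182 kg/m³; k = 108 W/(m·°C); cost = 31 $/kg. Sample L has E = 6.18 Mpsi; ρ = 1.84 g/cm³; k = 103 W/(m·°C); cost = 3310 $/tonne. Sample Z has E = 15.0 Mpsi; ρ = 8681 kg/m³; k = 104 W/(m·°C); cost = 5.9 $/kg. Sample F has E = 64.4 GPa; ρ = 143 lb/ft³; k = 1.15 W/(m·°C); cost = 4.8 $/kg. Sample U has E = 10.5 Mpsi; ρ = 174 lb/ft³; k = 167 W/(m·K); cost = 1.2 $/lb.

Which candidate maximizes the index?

sample L

Screen on constraints: k ≥ 52.1 W/(m·K); cost ≤ 4.1 $/kg. Survivors: sample L, sample U.
Putting every candidate on a common basis:
  sample L: E = 42.61 GPa, ρ = 1840 kg/m³
  sample U: E = 72.39 GPa, ρ = 2787 kg/m³
  sample L: M = 3.55×10⁻³
  sample U: M = 3.05×10⁻³
Sample L has the largest M.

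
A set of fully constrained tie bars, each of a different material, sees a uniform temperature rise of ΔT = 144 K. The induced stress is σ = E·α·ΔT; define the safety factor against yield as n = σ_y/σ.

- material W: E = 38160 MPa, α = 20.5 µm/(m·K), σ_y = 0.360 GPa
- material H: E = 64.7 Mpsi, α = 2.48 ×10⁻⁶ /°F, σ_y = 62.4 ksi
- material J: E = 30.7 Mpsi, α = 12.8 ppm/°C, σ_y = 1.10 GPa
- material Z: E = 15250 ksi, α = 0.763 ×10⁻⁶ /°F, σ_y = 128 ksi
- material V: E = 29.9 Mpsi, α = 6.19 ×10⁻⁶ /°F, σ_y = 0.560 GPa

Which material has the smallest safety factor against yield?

Converting E to GPa, α to ×10⁻⁶/K, σ_y to MPa, then σ and n for each:
  material W: E = 38.16, α = 20.5, σ_y = 360.0 → σ = 113 MPa, n = 3.20
  material H: E = 446.1, α = 4.46, σ_y = 430.2 → σ = 287 MPa, n = 1.50
  material J: E = 211.7, α = 12.8, σ_y = 1100 → σ = 390 MPa, n = 2.82
  material Z: E = 105.1, α = 1.37, σ_y = 882.5 → σ = 20.8 MPa, n = 42.4
  material V: E = 206.2, α = 11.1, σ_y = 560.0 → σ = 331 MPa, n = 1.69
Material H has the lowest safety factor, n = 1.50.

material H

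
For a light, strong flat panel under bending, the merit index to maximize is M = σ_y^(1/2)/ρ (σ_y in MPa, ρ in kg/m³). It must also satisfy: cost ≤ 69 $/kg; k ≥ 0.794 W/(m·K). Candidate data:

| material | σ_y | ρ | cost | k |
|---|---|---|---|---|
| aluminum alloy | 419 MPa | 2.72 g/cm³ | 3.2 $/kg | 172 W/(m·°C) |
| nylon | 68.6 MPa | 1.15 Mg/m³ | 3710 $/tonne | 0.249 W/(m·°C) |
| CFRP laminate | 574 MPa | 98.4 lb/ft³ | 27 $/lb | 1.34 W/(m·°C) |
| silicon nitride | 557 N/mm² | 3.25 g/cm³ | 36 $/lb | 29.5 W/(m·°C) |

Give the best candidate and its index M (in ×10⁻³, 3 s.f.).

CFRP laminate, M = 15.2×10⁻³

Screen on constraints: cost ≤ 69 $/kg; k ≥ 0.794 W/(m·K). Survivors: aluminum alloy, CFRP laminate.
Putting every candidate on a common basis:
  aluminum alloy: σ_y = 419.0 MPa, ρ = 2720 kg/m³
  CFRP laminate: σ_y = 574.0 MPa, ρ = 1576 kg/m³
  CFRP laminate: M = 15.2×10⁻³
  aluminum alloy: M = 7.53×10⁻³
CFRP laminate has the largest M.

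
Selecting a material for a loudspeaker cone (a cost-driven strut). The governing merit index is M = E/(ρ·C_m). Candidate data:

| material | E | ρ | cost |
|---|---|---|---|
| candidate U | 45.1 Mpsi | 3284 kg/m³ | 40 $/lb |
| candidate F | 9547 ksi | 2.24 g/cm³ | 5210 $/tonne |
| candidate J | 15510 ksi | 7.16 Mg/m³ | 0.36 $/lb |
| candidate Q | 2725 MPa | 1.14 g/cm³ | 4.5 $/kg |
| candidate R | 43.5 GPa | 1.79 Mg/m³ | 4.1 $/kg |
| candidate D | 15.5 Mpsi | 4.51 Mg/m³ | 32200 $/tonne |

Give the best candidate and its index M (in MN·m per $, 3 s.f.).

candidate J, M = 18.8 MN·m per $

Putting every candidate on a common basis:
  candidate U: E = 311.0 GPa, ρ = 3284 kg/m³, cost = 88.18 $/kg
  candidate F: E = 65.82 GPa, ρ = 2240 kg/m³, cost = 5.210 $/kg
  candidate J: E = 106.9 GPa, ρ = 7160 kg/m³, cost = 0.7937 $/kg
  candidate Q: E = 2.725 GPa, ρ = 1140 kg/m³, cost = 4.500 $/kg
  candidate R: E = 43.50 GPa, ρ = 1790 kg/m³, cost = 4.100 $/kg
  candidate D: E = 106.9 GPa, ρ = 4510 kg/m³, cost = 32.20 $/kg
  candidate J: M = 18.8 MN·m per $
  candidate R: M = 5.93 MN·m per $
  candidate F: M = 5.64 MN·m per $
  candidate U: M = 1.07 MN·m per $
  candidate D: M = 0.736 MN·m per $
  candidate Q: M = 0.531 MN·m per $
The maximum is for candidate J.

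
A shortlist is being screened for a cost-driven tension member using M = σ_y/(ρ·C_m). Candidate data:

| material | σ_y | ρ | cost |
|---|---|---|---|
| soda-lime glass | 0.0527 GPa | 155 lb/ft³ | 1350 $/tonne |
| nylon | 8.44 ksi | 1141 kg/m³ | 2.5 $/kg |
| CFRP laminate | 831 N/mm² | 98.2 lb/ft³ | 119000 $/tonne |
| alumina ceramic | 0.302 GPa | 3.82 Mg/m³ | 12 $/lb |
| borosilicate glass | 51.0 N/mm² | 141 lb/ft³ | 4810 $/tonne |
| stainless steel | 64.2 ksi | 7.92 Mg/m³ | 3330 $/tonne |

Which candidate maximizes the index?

nylon

In SI units:
  soda-lime glass: σ_y = 52.70 MPa, ρ = 2483 kg/m³, cost = 1.350 $/kg
  nylon: σ_y = 58.19 MPa, ρ = 1141 kg/m³, cost = 2.500 $/kg
  CFRP laminate: σ_y = 831.0 MPa, ρ = 1573 kg/m³, cost = 119.0 $/kg
  alumina ceramic: σ_y = 302.0 MPa, ρ = 3820 kg/m³, cost = 26.46 $/kg
  borosilicate glass: σ_y = 51.00 MPa, ρ = 2259 kg/m³, cost = 4.810 $/kg
  stainless steel: σ_y = 442.6 MPa, ρ = 7920 kg/m³, cost = 3.330 $/kg
  nylon: M = 20.4 kN·m per $
  stainless steel: M = 16.8 kN·m per $
  soda-lime glass: M = 15.7 kN·m per $
  borosilicate glass: M = 4.69 kN·m per $
  CFRP laminate: M = 4.44 kN·m per $
  alumina ceramic: M = 2.99 kN·m per $
Nylon has the largest M.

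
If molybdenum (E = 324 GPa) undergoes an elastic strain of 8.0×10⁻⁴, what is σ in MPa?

σ = E·ε = 324000 MPa × 8.0×10⁻⁴ = 259 MPa.

259 MPa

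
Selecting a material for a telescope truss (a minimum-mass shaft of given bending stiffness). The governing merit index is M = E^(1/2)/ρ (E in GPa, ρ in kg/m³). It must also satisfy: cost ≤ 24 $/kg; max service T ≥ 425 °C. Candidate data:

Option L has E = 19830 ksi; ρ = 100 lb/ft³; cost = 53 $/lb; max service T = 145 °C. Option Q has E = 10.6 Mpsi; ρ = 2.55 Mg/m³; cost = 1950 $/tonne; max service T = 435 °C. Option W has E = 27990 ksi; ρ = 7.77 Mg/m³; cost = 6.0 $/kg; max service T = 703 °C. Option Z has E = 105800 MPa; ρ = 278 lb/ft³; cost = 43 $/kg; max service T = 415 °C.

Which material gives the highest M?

option Q

Screen on constraints: cost ≤ 24 $/kg; max service T ≥ 425 °C. Survivors: option Q, option W.
Convert each candidate to consistent units, then evaluate M:
  option Q: E = 73.08 GPa, ρ = 2550 kg/m³
  option W: E = 193.0 GPa, ρ = 7770 kg/m³
  option Q: M = 3.35×10⁻³
  option W: M = 1.79×10⁻³
Option Q has the largest M.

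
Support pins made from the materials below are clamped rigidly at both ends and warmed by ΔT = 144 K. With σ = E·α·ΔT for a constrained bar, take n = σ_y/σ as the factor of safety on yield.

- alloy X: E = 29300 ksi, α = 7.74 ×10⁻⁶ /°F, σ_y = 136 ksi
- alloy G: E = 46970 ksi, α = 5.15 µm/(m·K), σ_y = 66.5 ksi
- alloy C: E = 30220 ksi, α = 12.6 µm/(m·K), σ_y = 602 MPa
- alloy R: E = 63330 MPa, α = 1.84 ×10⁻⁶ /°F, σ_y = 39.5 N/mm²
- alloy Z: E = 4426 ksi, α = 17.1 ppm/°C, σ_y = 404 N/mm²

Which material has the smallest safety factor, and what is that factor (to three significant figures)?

alloy R, n = 1.31

Per material, after unit conversion:
  alloy X: E = 202.0, α = 13.9, σ_y = 937.7 → σ = 405 MPa, n = 2.31
  alloy G: E = 323.8, α = 5.15, σ_y = 458.5 → σ = 240 MPa, n = 1.91
  alloy C: E = 208.4, α = 12.6, σ_y = 602.0 → σ = 378 MPa, n = 1.59
  alloy R: E = 63.33, α = 3.31, σ_y = 39.50 → σ = 30.2 MPa, n = 1.31
  alloy Z: E = 30.52, α = 17.1, σ_y = 404.0 → σ = 75.1 MPa, n = 5.38
The minimum is alloy R at n = 1.31.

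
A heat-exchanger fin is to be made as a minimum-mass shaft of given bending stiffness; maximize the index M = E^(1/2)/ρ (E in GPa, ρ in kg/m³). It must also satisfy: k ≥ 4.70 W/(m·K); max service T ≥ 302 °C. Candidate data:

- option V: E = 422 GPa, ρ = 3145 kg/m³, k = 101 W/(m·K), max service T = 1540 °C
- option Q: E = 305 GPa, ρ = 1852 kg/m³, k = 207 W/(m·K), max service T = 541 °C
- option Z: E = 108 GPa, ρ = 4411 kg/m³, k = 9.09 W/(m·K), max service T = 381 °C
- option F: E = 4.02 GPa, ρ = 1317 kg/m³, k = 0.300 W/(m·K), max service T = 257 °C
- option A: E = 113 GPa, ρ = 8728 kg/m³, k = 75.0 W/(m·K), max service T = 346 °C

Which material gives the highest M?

option Q

Screen on constraints: k ≥ 4.70 W/(m·K); max service T ≥ 302 °C. Survivors: option V, option Q, option Z, option A.
Computing M directly (units already consistent):
  option Q: M = 9.43×10⁻³
  option V: M = 6.53×10⁻³
  option Z: M = 2.36×10⁻³
  option A: M = 1.22×10⁻³
Option Q ranks first.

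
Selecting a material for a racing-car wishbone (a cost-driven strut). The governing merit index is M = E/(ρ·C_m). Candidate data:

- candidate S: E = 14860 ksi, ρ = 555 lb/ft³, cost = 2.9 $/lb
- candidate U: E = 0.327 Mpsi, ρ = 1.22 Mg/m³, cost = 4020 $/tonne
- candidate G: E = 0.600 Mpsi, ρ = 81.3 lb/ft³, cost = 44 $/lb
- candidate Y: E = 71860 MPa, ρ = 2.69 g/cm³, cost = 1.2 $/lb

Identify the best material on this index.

candidate Y

Convert each candidate to consistent units, then evaluate M:
  candidate S: E = 102.5 GPa, ρ = 8890 kg/m³, cost = 6.393 $/kg
  candidate U: E = 2.255 GPa, ρ = 1220 kg/m³, cost = 4.020 $/kg
  candidate G: E = 4.137 GPa, ρ = 1302 kg/m³, cost = 97.00 $/kg
  candidate Y: E = 71.86 GPa, ρ = 2690 kg/m³, cost = 2.646 $/kg
  candidate Y: M = 10.1 MN·m per $
  candidate S: M = 1.80 MN·m per $
  candidate U: M = 0.460 MN·m per $
  candidate G: M = 0.0327 MN·m per $
Highest index: candidate Y.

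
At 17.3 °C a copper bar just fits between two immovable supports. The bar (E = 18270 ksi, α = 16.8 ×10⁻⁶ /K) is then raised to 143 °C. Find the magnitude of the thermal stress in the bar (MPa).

266 MPa

E = 18270 ksi = 126.0 GPa.
ΔT = 125.7 K. Constrained thermal stress σ = E·α·ΔT = 126.0×10³ MPa × 16.8×10⁻⁶ × 125.7 = 266 MPa (compressive).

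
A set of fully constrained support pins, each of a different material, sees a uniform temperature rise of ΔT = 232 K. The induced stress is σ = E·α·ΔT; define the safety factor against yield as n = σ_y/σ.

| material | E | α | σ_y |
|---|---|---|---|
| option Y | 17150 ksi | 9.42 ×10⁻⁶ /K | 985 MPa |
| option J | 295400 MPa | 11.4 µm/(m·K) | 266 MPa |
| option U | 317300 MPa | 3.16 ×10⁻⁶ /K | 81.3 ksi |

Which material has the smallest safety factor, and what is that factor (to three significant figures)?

In consistent units (E in GPa, α in ×10⁻⁶/K, σ_y in MPa):
  option Y: E = 118.2, α = 9.42, σ_y = 985.0 → σ = 258 MPa, n = 3.81
  option J: E = 295.4, α = 11.4, σ_y = 266.0 → σ = 781 MPa, n = 0.340
  option U: E = 317.3, α = 3.16, σ_y = 560.5 → σ = 233 MPa, n = 2.41
Smallest n: option J with n = 0.340.

option J, n = 0.340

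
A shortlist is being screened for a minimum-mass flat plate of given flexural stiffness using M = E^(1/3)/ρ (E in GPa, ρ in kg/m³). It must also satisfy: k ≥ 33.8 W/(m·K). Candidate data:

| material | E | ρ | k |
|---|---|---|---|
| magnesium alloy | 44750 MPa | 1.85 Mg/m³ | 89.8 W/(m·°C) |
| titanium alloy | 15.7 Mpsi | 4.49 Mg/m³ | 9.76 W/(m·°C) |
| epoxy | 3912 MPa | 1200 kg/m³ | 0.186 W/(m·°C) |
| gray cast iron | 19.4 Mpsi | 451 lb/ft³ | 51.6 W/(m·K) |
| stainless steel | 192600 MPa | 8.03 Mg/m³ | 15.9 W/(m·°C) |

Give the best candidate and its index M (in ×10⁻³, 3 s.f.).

Screen on constraints: k ≥ 33.8 W/(m·K). Survivors: magnesium alloy, gray cast iron.
Convert each candidate to consistent units, then evaluate M:
  magnesium alloy: E = 44.75 GPa, ρ = 1850 kg/m³
  gray cast iron: E = 133.8 GPa, ρ = 7224 kg/m³
  magnesium alloy: M = 1.92×10⁻³
  gray cast iron: M = 0.708×10⁻³
Magnesium alloy ranks first.

magnesium alloy, M = 1.92×10⁻³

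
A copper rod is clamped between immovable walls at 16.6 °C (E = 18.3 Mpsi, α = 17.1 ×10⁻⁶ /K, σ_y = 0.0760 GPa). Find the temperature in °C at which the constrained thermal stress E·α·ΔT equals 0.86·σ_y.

46.9 °C

E = 18.3 Mpsi = 126.2 GPa.
σ_y = 0.0760 GPa = 76.00 MPa.
E·α·ΔT = 65.36 MPa ⇒ ΔT = 65.36 / (126.2×10³ × 17.1×10⁻⁶) = 30.29 K.
T = 16.6 + 30.29 = 46.89 °C.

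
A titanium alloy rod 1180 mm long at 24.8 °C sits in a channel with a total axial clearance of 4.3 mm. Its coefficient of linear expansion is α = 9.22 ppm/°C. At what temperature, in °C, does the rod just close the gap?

α·L₀·ΔT = 4.3 mm ⇒ ΔT = 4.3 / (9.22×10⁻⁶ × 1180.0) = 395.2 K.
T = 24.8 + 395.2 = 420.0 °C.

420 °C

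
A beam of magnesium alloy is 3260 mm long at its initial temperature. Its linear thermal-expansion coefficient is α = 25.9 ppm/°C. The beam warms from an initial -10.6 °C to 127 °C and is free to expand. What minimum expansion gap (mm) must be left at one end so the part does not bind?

ΔT = 127 − (-10.6) = 137.6 K.
ΔL = α·L₀·ΔT = 25.9×10⁻⁶ × 3260 mm × 137.6 K = 11.6 mm.

11.6 mm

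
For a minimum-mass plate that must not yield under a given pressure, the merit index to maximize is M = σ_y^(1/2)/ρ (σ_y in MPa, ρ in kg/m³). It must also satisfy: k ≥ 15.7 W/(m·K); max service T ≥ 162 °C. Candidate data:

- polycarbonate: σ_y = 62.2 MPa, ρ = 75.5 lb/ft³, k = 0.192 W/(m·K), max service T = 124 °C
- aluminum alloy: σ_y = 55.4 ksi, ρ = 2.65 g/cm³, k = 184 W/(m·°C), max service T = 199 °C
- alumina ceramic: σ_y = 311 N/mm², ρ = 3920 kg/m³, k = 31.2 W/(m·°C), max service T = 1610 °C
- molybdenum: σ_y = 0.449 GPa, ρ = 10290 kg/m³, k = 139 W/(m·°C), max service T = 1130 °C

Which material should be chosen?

aluminum alloy

Screen on constraints: k ≥ 15.7 W/(m·K); max service T ≥ 162 °C. Survivors: aluminum alloy, alumina ceramic, molybdenum.
Convert each candidate to consistent units, then evaluate M:
  aluminum alloy: σ_y = 382.0 MPa, ρ = 2650 kg/m³
  alumina ceramic: σ_y = 311.0 MPa, ρ = 3920 kg/m³
  molybdenum: σ_y = 449.0 MPa, ρ = 10290 kg/m³
  aluminum alloy: M = 7.38×10⁻³
  alumina ceramic: M = 4.50×10⁻³
  molybdenum: M = 2.06×10⁻³
Aluminum alloy ranks first.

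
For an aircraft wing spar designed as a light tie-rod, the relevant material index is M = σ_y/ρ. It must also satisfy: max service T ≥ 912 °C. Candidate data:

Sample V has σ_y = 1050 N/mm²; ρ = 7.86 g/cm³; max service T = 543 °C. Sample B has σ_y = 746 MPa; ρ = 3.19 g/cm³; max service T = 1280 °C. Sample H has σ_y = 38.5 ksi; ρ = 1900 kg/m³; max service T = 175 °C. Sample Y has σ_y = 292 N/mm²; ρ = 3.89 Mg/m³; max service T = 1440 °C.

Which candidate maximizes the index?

sample B

Screen on constraints: max service T ≥ 912 °C. Survivors: sample B, sample Y.
Putting every candidate on a common basis:
  sample B: σ_y = 746.0 MPa, ρ = 3190 kg/m³
  sample Y: σ_y = 292.0 MPa, ρ = 3890 kg/m³
  sample B: M = 234 kN·m/kg
  sample Y: M = 75.1 kN·m/kg
Sample B ranks first.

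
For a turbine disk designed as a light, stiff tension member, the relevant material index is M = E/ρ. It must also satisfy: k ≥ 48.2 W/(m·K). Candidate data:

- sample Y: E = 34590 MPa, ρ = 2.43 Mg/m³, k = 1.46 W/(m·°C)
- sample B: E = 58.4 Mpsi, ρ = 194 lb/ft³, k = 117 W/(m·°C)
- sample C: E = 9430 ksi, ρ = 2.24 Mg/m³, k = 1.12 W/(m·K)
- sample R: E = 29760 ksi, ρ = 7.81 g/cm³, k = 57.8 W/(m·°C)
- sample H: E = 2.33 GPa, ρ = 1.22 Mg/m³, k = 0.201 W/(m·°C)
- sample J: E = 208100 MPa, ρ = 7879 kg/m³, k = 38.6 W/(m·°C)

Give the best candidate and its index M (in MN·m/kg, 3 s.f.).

sample B, M = 130 MN·m/kg

Screen on constraints: k ≥ 48.2 W/(m·K). Survivors: sample B, sample R.
After converting to SI:
  sample B: E = 402.7 GPa, ρ = 3108 kg/m³
  sample R: E = 205.2 GPa, ρ = 7810 kg/m³
  sample B: M = 130 MN·m/kg
  sample R: M = 26.3 MN·m/kg
Sample B has the largest M.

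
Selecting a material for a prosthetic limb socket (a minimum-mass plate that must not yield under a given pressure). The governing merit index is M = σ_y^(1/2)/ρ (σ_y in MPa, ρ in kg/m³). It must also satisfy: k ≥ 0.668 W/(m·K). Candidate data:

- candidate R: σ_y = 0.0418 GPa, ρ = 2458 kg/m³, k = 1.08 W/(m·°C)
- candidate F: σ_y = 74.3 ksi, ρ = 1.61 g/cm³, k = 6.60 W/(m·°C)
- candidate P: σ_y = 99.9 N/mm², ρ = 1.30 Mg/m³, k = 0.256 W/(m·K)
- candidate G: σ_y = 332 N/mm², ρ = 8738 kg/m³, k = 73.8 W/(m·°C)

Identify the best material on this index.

Screen on constraints: k ≥ 0.668 W/(m·K). Survivors: candidate R, candidate F, candidate G.
In SI units:
  candidate R: σ_y = 41.80 MPa, ρ = 2458 kg/m³
  candidate F: σ_y = 512.3 MPa, ρ = 1610 kg/m³
  candidate G: σ_y = 332.0 MPa, ρ = 8738 kg/m³
  candidate F: M = 14.1×10⁻³
  candidate R: M = 2.63×10⁻³
  candidate G: M = 2.09×10⁻³
The maximum is for candidate F.

candidate F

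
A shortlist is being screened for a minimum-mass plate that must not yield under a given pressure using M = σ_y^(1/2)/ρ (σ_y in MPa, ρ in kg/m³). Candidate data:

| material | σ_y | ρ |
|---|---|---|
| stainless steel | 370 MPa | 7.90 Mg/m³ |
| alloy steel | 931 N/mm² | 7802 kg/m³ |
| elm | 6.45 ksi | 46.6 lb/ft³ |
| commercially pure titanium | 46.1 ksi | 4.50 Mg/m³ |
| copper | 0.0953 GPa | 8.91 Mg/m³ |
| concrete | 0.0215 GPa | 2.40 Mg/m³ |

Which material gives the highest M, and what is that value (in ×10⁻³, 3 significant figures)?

elm, M = 8.93×10⁻³

Normalizing units and computing the index:
  stainless steel: σ_y = 370.0 MPa, ρ = 7900 kg/m³
  alloy steel: σ_y = 931.0 MPa, ρ = 7802 kg/m³
  elm: σ_y = 44.47 MPa, ρ = 746.5 kg/m³
  commercially pure titanium: σ_y = 317.8 MPa, ρ = 4500 kg/m³
  copper: σ_y = 95.30 MPa, ρ = 8910 kg/m³
  concrete: σ_y = 21.50 MPa, ρ = 2400 kg/m³
  elm: M = 8.93×10⁻³
  commercially pure titanium: M = 3.96×10⁻³
  alloy steel: M = 3.91×10⁻³
  stainless steel: M = 2.43×10⁻³
  concrete: M = 1.93×10⁻³
  copper: M = 1.10×10⁻³
The maximum is for elm.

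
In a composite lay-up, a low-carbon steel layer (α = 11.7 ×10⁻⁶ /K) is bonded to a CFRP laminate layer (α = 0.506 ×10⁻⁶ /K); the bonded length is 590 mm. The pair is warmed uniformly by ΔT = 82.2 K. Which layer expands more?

low-carbon steel

α(low-carbon steel) = 11.7×10⁻⁶/K vs α(CFRP laminate) = 0.506×10⁻⁶/K.
Higher α expands more for the same ΔT: low-carbon steel.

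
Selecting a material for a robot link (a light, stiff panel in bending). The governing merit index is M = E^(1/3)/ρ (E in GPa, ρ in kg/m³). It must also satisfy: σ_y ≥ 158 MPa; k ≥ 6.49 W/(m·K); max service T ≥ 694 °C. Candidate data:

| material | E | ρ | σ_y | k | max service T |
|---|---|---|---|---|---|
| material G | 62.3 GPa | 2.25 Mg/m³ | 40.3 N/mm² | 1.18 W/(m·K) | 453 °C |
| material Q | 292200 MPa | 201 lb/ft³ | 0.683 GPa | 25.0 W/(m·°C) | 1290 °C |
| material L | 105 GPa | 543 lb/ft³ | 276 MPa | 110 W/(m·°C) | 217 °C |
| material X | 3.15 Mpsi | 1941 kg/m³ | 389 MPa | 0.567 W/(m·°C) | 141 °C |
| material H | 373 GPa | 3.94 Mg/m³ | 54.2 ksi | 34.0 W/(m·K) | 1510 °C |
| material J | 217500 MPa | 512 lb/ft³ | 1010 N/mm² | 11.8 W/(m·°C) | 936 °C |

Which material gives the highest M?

Screen on constraints: σ_y ≥ 158 MPa; k ≥ 6.49 W/(m·K); max service T ≥ 694 °C. Survivors: material Q, material H, material J.
Convert each candidate to consistent units, then evaluate M:
  material Q: E = 292.2 GPa, ρ = 3220 kg/m³
  material H: E = 373.0 GPa, ρ = 3940 kg/m³
  material J: E = 217.5 GPa, ρ = 8201 kg/m³
  material Q: M = 2.06×10⁻³
  material H: M = 1.83×10⁻³
  material J: M = 0.733×10⁻³
The maximum is for material Q.

material Q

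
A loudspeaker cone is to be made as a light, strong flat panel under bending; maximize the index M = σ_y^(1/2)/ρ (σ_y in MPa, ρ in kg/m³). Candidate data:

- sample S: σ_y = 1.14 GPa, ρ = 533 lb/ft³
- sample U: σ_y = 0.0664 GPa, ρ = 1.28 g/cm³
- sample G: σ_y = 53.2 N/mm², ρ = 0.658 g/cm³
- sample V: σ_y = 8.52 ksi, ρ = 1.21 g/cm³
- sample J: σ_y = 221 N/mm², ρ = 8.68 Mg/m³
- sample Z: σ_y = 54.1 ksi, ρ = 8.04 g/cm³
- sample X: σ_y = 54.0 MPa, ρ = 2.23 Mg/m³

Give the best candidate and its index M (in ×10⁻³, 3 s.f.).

sample G, M = 11.1×10⁻³

In SI units:
  sample S: σ_y = 1140 MPa, ρ = 8538 kg/m³
  sample U: σ_y = 66.40 MPa, ρ = 1280 kg/m³
  sample G: σ_y = 53.20 MPa, ρ = 658.0 kg/m³
  sample V: σ_y = 58.74 MPa, ρ = 1210 kg/m³
  sample J: σ_y = 221.0 MPa, ρ = 8680 kg/m³
  sample Z: σ_y = 373.0 MPa, ρ = 8040 kg/m³
  sample X: σ_y = 54.00 MPa, ρ = 2230 kg/m³
  sample G: M = 11.1×10⁻³
  sample U: M = 6.37×10⁻³
  sample V: M = 6.33×10⁻³
  sample S: M = 3.95×10⁻³
  sample X: M = 3.30×10⁻³
  sample Z: M = 2.40×10⁻³
  sample J: M = 1.71×10⁻³
Sample G ranks first.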